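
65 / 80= 0.81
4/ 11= 0.36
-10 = -10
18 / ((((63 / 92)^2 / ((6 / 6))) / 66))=372416 / 147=2533.44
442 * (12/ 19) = 5304/ 19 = 279.16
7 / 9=0.78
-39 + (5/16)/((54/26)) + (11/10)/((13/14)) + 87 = 1385329/28080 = 49.34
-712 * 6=-4272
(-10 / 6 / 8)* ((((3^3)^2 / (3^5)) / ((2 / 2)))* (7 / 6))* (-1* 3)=35 / 16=2.19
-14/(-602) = 1/43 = 0.02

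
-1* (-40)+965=1005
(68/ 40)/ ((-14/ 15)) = -51/ 28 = -1.82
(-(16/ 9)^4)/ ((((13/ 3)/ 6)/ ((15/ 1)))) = -655360/ 3159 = -207.46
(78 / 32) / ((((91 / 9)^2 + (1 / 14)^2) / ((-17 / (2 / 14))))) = -18420129 / 6492628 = -2.84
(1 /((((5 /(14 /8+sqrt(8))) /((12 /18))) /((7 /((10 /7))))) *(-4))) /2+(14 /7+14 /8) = 8657 /2400-49 *sqrt(2) /300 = 3.38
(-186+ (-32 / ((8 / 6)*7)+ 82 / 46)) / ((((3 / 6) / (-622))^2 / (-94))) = 4394745349024 / 161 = 27296554962.88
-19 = -19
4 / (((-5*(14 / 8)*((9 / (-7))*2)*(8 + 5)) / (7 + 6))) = 8 / 45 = 0.18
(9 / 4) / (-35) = -9 / 140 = -0.06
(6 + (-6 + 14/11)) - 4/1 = -30/11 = -2.73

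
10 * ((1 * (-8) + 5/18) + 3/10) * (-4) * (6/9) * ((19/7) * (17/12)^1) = 431528/567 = 761.07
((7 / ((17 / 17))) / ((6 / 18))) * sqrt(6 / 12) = 21 * sqrt(2) / 2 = 14.85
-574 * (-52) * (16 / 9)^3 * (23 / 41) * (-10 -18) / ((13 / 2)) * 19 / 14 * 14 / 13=-592306.58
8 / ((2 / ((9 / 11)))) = 36 / 11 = 3.27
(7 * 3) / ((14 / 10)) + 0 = 15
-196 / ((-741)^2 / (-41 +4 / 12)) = 23912 / 1647243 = 0.01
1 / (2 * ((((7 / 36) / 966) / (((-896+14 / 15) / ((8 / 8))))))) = -11116728 / 5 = -2223345.60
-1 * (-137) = 137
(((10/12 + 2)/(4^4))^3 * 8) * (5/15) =4913/1358954496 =0.00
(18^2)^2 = 104976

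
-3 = -3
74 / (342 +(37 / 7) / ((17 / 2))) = 4403 / 20386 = 0.22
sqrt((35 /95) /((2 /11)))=1.42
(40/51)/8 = 5/51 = 0.10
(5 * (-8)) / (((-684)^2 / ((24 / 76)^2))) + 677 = 794045843 / 1172889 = 677.00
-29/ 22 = -1.32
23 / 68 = 0.34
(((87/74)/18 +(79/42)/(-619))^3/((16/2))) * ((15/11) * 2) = 0.00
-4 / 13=-0.31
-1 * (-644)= 644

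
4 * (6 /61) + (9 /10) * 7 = 6.69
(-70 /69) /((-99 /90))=700 /759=0.92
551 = 551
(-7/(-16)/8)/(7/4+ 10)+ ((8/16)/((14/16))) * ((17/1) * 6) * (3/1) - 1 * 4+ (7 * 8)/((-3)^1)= 4806931/31584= 152.20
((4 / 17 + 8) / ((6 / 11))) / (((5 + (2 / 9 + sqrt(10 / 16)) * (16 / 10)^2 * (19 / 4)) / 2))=1.74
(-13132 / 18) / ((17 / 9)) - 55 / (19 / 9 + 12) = -842297 / 2159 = -390.13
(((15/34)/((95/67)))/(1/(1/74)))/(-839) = -201/40107556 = -0.00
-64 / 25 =-2.56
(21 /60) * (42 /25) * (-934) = -68649 /125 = -549.19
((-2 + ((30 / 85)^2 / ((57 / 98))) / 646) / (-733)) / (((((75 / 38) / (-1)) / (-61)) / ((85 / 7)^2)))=432684956 / 34803573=12.43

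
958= 958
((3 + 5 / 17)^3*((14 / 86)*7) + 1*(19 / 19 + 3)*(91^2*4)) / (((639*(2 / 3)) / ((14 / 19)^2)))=2743958609504 / 16244338287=168.92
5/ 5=1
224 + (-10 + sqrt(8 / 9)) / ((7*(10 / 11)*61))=11*sqrt(2) / 6405 + 95637 / 427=223.98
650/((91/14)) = 100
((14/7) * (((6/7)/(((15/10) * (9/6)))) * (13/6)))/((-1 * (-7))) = 104/441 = 0.24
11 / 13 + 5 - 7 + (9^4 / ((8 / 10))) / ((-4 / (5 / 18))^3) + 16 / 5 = -93241 / 133120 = -0.70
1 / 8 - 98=-783 / 8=-97.88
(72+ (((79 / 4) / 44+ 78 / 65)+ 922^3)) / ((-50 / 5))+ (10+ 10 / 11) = -78377741.26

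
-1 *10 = -10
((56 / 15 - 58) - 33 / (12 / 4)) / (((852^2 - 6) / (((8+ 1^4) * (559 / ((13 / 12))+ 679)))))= -233981 / 241966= -0.97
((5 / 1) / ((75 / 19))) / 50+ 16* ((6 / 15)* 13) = 83.23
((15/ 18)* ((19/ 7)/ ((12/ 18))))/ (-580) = -19/ 3248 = -0.01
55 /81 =0.68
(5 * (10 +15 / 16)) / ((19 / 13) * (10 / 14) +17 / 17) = 79625 / 2976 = 26.76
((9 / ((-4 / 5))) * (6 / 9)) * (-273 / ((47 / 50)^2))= 5118750 / 2209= 2317.22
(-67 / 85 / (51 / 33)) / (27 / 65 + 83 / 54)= -47034 / 180047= -0.26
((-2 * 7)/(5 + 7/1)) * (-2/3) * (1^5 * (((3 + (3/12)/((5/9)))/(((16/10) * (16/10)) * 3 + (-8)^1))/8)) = -805/768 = -1.05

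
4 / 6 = 2 / 3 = 0.67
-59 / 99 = -0.60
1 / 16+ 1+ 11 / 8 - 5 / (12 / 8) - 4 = -235 / 48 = -4.90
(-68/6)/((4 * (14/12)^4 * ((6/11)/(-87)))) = 585684/2401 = 243.93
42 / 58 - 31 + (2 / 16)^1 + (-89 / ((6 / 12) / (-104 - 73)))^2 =230289697357 / 232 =992628005.85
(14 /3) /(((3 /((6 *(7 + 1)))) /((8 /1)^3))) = 114688 /3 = 38229.33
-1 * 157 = -157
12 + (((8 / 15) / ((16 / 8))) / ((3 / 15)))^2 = 124 / 9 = 13.78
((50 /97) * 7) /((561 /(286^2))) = 2602600 /4947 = 526.10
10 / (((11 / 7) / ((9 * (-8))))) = -5040 / 11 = -458.18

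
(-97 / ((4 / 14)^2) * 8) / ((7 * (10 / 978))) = -664062 / 5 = -132812.40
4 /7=0.57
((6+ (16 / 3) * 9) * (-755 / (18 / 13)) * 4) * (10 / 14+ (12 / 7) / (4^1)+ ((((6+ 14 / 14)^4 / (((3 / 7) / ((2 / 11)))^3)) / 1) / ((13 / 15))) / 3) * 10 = -7076750537600 / 83853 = -84394720.97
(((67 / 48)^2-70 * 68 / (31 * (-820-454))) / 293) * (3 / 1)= 13446829 / 634792704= 0.02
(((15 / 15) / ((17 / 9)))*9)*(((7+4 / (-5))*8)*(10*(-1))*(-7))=281232 / 17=16543.06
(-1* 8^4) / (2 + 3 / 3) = -4096 / 3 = -1365.33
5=5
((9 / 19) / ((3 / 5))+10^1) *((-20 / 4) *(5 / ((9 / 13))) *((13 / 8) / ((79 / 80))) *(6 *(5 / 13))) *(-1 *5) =33312500 / 4503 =7397.85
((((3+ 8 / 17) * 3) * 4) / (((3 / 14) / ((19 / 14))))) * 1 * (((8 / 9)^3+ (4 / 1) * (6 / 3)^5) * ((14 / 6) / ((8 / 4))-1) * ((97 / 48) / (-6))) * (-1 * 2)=1275267536 / 334611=3811.19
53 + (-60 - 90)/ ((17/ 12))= -899/ 17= -52.88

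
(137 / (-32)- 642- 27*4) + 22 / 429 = -941279 / 1248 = -754.23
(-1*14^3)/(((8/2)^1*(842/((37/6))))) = -12691/2526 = -5.02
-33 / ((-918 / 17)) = 11 / 18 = 0.61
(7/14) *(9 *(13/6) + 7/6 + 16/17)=551/51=10.80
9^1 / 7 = 9 / 7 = 1.29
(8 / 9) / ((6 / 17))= 68 / 27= 2.52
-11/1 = -11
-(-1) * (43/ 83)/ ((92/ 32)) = 344/ 1909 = 0.18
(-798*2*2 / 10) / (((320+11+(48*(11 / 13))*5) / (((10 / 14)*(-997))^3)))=73435098699300 / 340207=215854167.31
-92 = -92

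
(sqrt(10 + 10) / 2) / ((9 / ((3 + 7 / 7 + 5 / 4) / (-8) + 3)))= 25*sqrt(5) / 96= 0.58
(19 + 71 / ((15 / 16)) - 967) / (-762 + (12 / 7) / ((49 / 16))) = 2243906 / 1958805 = 1.15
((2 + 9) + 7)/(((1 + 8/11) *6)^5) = 161051/1069674768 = 0.00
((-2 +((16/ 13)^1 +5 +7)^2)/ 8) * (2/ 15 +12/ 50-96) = -2068.56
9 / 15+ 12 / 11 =93 / 55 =1.69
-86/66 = -43/33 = -1.30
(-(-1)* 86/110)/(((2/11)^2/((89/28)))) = 42097/560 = 75.17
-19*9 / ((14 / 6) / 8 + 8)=-4104 / 199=-20.62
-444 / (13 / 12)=-5328 / 13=-409.85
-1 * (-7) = 7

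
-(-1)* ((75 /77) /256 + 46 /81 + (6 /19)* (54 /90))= 115458661 /151683840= 0.76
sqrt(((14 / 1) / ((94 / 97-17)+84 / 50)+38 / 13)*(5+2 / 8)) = 12*sqrt(85993271) / 34801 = 3.20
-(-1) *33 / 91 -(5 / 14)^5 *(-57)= 4851081 / 6991712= 0.69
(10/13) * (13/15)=2/3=0.67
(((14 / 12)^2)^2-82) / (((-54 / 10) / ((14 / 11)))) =3635485 / 192456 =18.89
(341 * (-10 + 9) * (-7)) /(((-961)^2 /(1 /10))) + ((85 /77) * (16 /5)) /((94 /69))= 2795866103 /1078136290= 2.59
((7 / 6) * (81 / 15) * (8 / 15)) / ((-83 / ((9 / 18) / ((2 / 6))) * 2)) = -63 / 2075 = -0.03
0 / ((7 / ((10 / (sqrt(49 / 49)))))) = 0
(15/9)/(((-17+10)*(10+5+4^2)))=-5/651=-0.01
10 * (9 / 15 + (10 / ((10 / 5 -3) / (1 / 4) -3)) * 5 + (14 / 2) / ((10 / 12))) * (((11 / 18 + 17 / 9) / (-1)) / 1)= -325 / 7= -46.43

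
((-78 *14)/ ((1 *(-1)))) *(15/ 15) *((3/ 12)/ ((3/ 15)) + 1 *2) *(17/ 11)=60333/ 11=5484.82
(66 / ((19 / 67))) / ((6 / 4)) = 2948 / 19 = 155.16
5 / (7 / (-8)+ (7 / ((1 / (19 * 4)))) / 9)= 360 / 4193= 0.09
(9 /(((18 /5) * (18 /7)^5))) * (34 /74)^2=24286115 /5173637184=0.00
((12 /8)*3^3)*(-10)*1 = -405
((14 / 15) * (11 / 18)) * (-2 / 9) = -0.13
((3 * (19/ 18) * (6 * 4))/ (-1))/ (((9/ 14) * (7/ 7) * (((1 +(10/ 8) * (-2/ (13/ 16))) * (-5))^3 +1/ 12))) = -9350432/ 88580091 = -0.11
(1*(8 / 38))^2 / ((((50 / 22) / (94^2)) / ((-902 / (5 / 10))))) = -2805465344 / 9025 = -310854.89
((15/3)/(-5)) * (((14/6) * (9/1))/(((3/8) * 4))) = -14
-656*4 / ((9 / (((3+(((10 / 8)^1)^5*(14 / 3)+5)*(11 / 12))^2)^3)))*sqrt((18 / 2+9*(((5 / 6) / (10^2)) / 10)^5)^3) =-309129169134903729681542572292552000375317631978441*sqrt(7464960000000003) / 43908996768733633726718731616256000000000000000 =-608275346256.01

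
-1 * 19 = -19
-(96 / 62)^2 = -2304 / 961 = -2.40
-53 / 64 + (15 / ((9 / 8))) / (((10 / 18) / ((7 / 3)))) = 3531 / 64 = 55.17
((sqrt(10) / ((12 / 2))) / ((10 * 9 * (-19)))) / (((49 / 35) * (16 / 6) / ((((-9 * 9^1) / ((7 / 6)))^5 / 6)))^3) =1126419977246958720592007393738632050 * sqrt(10) / 30939858360298531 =115128281730797889383.61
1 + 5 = 6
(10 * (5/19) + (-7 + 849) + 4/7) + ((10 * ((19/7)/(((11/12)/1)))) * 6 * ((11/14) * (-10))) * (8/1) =-9609916/931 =-10322.14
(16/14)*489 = 3912/7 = 558.86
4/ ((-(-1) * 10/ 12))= 24/ 5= 4.80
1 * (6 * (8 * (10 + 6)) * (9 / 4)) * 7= 12096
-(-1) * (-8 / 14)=-4 / 7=-0.57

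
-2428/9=-269.78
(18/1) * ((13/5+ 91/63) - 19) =-1346/5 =-269.20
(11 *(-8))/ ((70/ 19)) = -836/ 35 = -23.89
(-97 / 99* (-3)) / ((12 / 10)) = 485 / 198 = 2.45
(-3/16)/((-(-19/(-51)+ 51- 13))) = 153/31312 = 0.00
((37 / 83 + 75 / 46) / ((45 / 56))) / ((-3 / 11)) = -9.47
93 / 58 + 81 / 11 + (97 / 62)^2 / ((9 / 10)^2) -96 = -4172203657 / 49662558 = -84.01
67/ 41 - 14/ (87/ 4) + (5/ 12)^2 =199309/ 171216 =1.16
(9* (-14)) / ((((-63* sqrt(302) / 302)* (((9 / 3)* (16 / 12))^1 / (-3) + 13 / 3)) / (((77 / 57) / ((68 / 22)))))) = 847* sqrt(302) / 2907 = 5.06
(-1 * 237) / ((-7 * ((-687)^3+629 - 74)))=-79 / 756565012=-0.00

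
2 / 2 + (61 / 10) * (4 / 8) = 4.05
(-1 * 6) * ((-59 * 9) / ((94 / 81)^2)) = 10451673 / 4418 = 2365.70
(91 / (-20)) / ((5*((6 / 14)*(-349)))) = 637 / 104700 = 0.01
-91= -91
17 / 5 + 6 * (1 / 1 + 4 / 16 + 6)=469 / 10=46.90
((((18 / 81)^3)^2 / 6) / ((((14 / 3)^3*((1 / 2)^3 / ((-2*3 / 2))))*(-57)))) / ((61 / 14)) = 0.00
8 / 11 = 0.73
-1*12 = -12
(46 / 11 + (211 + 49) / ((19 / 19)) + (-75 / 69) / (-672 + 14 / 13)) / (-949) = -582964611 / 2094126034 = -0.28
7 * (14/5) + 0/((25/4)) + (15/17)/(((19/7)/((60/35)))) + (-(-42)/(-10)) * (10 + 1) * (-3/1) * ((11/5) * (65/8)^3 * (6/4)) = 245348.25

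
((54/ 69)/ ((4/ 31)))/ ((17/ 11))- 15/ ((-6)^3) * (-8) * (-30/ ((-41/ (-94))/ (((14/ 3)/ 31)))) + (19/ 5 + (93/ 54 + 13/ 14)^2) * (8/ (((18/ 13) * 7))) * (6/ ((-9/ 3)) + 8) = 26217459306883/ 414212023890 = 63.29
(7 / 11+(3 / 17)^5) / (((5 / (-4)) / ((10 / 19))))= -79533376 / 296750113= -0.27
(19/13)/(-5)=-19/65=-0.29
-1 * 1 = -1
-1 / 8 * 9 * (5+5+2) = -27 / 2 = -13.50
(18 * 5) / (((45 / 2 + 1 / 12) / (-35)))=-37800 / 271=-139.48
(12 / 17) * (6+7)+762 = 13110 / 17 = 771.18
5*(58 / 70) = 29 / 7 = 4.14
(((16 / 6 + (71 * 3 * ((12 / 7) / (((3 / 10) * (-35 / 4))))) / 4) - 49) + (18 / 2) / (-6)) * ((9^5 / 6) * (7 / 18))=-17705223 / 56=-316164.70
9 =9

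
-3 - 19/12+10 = 65/12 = 5.42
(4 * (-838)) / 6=-1676 / 3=-558.67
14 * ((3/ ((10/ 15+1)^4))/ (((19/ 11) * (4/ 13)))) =243243/ 23750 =10.24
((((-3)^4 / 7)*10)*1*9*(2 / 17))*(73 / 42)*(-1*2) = -354780 / 833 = -425.91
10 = 10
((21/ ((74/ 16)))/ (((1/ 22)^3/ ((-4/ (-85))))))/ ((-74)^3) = -894432/ 159303685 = -0.01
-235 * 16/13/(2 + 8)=-376/13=-28.92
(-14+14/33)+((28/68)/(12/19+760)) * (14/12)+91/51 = -191189719/16215144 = -11.79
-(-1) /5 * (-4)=-4 /5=-0.80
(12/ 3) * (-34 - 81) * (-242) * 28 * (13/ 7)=5788640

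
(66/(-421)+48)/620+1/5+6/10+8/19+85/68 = 12637587/4959380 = 2.55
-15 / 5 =-3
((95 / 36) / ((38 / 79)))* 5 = 1975 / 72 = 27.43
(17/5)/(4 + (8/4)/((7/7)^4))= 17/30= 0.57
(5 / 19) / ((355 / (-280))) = -280 / 1349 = -0.21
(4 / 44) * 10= 10 / 11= 0.91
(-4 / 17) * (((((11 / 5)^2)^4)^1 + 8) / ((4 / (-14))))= 3044774334 / 6640625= 458.51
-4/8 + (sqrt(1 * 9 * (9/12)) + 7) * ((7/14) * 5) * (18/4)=135 * sqrt(3)/8 + 313/4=107.48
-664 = -664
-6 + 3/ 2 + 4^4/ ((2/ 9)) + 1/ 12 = 13771/ 12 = 1147.58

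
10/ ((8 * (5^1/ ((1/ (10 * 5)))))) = 1/ 200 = 0.00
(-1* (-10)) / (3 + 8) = 10 / 11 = 0.91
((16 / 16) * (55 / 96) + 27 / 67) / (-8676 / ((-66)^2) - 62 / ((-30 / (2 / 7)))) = -0.70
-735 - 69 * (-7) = -252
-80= -80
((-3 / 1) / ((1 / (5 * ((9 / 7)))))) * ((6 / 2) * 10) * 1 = -4050 / 7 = -578.57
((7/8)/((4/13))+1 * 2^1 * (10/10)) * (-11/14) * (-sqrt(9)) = 11.42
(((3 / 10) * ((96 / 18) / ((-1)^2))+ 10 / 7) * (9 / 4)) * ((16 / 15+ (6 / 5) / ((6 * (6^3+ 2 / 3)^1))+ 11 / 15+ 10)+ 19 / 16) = 161082423 / 1820000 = 88.51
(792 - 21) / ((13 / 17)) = 13107 / 13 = 1008.23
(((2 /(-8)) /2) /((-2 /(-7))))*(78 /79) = -273 /632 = -0.43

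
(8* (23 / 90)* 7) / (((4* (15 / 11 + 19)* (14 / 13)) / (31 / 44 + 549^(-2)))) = 558739805 / 4860995328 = 0.11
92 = 92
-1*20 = -20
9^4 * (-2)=-13122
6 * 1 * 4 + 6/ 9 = 74/ 3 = 24.67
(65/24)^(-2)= 576/4225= 0.14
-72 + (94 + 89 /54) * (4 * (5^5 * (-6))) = -64563148 /9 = -7173683.11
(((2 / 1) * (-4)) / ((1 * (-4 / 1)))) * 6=12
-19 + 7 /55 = -1038 /55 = -18.87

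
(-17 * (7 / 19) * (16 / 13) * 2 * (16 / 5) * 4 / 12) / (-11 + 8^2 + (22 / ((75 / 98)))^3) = -1713600000 / 2480910432377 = -0.00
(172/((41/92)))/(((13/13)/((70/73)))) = 1107680/2993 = 370.09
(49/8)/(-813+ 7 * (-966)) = -0.00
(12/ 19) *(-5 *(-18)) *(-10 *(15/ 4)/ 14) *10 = -1522.56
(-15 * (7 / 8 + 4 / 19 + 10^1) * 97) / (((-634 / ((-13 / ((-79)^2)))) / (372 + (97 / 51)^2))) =-10379372870425 / 521442140496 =-19.91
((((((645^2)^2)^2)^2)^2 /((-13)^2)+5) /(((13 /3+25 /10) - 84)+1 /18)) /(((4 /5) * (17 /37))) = -670339962125304044067283960829136999122606199374946021859306153689642262179404497146607148775 /3987724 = -168100892169393880837110100000000000000000000000000000000000000000000000000000000000000.00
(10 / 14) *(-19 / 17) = -95 / 119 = -0.80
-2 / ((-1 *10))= 1 / 5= 0.20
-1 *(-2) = 2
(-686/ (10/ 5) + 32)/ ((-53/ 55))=17105/ 53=322.74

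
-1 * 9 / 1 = -9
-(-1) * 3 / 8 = 3 / 8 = 0.38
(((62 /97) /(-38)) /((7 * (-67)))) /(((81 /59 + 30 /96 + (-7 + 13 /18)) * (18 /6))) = -87792 /33725007239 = -0.00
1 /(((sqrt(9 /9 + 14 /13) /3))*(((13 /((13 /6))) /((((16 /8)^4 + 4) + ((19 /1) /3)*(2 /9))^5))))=32255902407184*sqrt(39) /129140163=1559840.42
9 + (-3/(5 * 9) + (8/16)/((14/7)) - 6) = 3.18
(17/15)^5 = 1419857/759375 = 1.87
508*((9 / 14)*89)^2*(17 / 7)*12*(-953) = -15841336568724 / 343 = -46184654719.31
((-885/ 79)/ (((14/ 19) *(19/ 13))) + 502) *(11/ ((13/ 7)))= 5980777/ 2054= 2911.77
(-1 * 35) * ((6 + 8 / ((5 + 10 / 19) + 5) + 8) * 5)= -2583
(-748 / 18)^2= 139876 / 81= 1726.86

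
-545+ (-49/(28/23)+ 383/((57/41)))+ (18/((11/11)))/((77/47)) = -5245237/17556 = -298.77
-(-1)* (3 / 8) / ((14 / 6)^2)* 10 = 135 / 196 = 0.69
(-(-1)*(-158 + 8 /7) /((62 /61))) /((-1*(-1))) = -33489 /217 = -154.33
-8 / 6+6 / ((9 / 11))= 6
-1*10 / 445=-2 / 89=-0.02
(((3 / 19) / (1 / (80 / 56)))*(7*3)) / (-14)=-45 / 133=-0.34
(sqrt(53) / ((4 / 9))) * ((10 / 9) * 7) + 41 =41 + 35 * sqrt(53) / 2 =168.40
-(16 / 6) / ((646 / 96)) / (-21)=128 / 6783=0.02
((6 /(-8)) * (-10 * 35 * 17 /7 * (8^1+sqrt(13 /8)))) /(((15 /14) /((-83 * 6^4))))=-512023680 -16000740 * sqrt(26)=-593611765.49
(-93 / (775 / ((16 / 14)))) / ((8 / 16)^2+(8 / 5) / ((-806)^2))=-15591264 / 28421855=-0.55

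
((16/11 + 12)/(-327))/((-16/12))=37/1199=0.03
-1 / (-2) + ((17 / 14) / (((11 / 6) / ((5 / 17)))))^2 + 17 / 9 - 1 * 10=-808223 / 106722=-7.57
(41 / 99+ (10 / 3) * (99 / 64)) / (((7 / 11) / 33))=27731 / 96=288.86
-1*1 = -1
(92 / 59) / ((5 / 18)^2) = 29808 / 1475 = 20.21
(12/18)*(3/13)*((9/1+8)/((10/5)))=17/13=1.31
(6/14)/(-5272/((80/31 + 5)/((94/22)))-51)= -165/1163659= -0.00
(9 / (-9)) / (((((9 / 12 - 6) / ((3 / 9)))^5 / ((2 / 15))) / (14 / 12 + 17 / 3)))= 41984 / 44659644435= 0.00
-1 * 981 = -981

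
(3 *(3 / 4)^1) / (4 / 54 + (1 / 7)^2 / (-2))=11907 / 338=35.23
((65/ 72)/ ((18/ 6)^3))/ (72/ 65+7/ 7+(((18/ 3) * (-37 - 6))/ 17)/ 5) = -2873/ 79704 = -0.04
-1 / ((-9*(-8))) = -1 / 72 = -0.01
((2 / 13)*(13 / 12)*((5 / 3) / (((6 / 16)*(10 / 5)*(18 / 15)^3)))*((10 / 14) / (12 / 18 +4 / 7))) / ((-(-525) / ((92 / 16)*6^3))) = 2875 / 9828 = 0.29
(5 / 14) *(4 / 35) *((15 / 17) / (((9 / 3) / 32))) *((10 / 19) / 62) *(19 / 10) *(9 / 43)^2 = 12960 / 47746727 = 0.00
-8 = -8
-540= -540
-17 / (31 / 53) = -901 / 31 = -29.06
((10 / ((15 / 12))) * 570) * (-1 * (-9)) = 41040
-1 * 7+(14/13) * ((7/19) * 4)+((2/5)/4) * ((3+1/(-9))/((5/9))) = -30214/6175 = -4.89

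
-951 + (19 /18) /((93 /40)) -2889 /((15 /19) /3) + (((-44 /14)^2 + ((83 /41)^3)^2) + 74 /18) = -11538884301090468848 /974080126180665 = -11845.93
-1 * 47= -47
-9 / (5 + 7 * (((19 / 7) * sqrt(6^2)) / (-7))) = 63 / 79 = 0.80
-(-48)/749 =0.06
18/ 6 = 3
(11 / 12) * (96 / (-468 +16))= -22 / 113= -0.19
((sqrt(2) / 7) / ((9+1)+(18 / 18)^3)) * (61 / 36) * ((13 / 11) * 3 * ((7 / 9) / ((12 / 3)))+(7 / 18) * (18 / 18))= 3721 * sqrt(2) / 156816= 0.03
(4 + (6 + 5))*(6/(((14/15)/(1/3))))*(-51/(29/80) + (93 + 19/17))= -738000/493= -1496.96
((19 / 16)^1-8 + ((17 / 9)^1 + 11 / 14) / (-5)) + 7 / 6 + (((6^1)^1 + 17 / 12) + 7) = 41509 / 5040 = 8.24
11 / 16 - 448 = -447.31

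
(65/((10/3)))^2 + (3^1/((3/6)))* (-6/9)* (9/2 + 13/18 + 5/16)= 3223/9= 358.11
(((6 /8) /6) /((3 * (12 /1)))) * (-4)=-1 /72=-0.01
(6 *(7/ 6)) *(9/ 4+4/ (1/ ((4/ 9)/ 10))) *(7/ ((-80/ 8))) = -21413/ 1800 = -11.90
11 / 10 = 1.10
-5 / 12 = -0.42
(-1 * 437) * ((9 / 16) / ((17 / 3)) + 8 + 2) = -1200439 / 272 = -4413.38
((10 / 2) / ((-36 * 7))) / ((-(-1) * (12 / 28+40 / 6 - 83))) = 0.00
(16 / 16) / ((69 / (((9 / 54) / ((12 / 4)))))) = 1 / 1242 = 0.00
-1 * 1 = -1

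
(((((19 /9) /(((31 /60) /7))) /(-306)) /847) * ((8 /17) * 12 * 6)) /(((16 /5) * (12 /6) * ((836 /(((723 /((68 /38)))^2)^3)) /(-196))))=2743887008684524408556238675 /4605227644369616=595820059414.27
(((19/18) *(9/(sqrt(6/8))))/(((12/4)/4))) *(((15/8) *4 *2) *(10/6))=1900 *sqrt(3)/9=365.66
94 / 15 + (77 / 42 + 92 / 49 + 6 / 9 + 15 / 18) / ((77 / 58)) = 576802 / 56595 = 10.19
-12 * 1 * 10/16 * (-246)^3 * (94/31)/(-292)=-2623822470/2263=-1159444.31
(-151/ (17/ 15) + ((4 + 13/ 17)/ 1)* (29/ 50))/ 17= -110901/ 14450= -7.67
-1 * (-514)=514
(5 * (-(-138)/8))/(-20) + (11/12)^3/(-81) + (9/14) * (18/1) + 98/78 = 108339499/12737088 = 8.51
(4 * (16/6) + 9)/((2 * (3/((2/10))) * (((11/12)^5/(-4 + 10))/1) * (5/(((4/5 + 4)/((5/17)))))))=1996627968/100656875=19.84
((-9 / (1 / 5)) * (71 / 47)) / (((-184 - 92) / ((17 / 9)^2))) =102595 / 116748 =0.88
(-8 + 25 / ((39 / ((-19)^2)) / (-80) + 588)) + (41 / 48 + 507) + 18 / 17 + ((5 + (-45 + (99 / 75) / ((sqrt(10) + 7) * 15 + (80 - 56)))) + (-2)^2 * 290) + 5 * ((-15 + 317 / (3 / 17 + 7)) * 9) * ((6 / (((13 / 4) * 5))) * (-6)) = -4832913619293420253 / 3754390776848400 - 11 * sqrt(10) / 7995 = -1287.27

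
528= 528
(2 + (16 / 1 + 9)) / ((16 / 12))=81 / 4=20.25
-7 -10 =-17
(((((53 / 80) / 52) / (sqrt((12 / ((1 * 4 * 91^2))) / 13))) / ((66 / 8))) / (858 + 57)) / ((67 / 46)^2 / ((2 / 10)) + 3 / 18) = 196259 * sqrt(39) / 41302532700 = 0.00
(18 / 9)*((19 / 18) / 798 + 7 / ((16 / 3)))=3973 / 1512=2.63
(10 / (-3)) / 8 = -5 / 12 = -0.42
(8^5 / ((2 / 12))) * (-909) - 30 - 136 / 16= -357433421 / 2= -178716710.50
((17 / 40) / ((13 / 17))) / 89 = 289 / 46280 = 0.01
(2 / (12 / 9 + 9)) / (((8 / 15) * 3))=15 / 124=0.12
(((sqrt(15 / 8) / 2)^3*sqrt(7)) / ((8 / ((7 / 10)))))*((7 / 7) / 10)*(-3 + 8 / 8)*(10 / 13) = -21*sqrt(210) / 26624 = -0.01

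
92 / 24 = 23 / 6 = 3.83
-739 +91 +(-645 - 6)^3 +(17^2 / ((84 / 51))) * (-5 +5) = -275895099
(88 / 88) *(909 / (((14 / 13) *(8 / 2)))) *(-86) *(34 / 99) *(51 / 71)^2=-2496447603 / 776314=-3215.77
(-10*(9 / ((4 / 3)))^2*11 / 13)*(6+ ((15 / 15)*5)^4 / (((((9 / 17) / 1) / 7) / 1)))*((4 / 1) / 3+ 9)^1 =-3426339015 / 104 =-32945567.45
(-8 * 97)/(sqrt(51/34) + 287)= -445424/164735 + 776 * sqrt(6)/164735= -2.69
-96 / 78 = -16 / 13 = -1.23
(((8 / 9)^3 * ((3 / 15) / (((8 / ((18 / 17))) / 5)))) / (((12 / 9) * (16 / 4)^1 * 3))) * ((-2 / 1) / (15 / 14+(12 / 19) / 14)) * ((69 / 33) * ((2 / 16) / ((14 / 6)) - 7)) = 679972 / 4498659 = 0.15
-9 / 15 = -3 / 5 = -0.60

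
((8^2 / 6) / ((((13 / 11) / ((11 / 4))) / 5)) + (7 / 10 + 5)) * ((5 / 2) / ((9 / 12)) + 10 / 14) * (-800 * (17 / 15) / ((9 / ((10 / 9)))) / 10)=-1170403760 / 199017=-5880.92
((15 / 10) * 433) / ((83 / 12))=7794 / 83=93.90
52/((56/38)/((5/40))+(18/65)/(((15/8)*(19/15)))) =4.37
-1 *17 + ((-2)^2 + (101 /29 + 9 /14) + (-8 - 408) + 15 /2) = -84727 /203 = -417.37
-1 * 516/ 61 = -516/ 61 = -8.46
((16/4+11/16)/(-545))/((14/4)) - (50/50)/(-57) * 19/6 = 0.05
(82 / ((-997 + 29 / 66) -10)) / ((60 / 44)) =-19844 / 332165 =-0.06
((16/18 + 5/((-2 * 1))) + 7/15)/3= -103/270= -0.38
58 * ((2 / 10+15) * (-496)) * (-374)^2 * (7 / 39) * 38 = -81348229157888 / 195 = -417170405937.89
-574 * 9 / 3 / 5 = -1722 / 5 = -344.40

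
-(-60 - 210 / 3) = 130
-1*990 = -990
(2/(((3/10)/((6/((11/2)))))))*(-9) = -720/11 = -65.45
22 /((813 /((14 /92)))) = 77 /18699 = 0.00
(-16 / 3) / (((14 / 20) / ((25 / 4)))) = -47.62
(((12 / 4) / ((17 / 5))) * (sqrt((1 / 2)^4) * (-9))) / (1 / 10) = -675 / 34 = -19.85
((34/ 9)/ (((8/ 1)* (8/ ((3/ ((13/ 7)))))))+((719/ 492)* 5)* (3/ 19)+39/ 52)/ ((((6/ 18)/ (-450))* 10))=-87456825/ 324064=-269.88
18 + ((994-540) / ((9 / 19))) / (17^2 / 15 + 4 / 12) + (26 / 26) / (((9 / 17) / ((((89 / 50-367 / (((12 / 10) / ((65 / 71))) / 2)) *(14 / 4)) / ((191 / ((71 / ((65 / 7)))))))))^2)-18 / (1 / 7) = 1198345105667223258289 / 55057572092250000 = 21765.31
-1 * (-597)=597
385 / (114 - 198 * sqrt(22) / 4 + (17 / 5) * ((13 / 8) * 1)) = -3.42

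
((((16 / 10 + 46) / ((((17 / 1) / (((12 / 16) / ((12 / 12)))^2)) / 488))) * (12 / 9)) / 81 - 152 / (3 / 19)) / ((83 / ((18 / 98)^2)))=-384756 / 996415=-0.39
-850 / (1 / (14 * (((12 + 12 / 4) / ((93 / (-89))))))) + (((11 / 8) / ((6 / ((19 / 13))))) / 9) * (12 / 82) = 203220114479 / 1189656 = 170822.59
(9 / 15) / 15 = 1 / 25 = 0.04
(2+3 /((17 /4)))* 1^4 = 46 /17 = 2.71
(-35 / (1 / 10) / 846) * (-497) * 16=1391600 / 423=3289.83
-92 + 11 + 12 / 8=-159 / 2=-79.50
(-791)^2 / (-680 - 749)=-625681 / 1429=-437.85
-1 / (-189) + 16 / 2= 8.01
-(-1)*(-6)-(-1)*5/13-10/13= -83/13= -6.38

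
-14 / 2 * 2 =-14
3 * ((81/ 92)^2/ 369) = 0.01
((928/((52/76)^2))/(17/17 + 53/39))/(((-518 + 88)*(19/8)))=-52896/64285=-0.82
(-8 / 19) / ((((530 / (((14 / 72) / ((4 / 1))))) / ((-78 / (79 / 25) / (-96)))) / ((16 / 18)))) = -455 / 51550344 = -0.00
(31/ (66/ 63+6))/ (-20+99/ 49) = -31899/ 130388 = -0.24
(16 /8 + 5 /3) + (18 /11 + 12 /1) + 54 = 2353 /33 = 71.30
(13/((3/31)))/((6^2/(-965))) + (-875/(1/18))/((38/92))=-85635005/2052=-41732.46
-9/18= -1/2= -0.50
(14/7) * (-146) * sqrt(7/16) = -73 * sqrt(7) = -193.14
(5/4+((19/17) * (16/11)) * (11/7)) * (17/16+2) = 12677/1088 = 11.65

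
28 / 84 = 1 / 3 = 0.33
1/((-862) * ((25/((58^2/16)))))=-841/86200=-0.01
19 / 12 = 1.58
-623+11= -612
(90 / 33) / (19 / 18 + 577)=108 / 22891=0.00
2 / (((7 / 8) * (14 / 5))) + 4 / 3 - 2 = 22 / 147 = 0.15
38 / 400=19 / 200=0.10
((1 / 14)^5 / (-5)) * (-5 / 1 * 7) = 1 / 76832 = 0.00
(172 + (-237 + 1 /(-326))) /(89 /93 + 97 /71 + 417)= -139924173 /902625866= -0.16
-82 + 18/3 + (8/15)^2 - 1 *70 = -32786/225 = -145.72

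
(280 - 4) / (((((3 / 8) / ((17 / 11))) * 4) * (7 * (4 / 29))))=22678 / 77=294.52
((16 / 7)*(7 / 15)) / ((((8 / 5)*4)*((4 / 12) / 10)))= 5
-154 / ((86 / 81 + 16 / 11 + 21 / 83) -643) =5694381 / 23673491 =0.24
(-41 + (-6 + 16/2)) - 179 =-218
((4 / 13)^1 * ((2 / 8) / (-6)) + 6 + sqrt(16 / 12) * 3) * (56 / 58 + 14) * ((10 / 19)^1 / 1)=8680 * sqrt(3) / 551 + 1013390 / 21489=74.44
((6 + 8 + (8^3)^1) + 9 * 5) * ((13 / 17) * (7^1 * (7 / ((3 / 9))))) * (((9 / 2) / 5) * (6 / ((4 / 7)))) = 206233209 / 340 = 606568.26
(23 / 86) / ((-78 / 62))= -713 / 3354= -0.21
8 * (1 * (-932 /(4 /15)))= -27960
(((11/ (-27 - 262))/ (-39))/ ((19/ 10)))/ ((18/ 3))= 55/ 642447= 0.00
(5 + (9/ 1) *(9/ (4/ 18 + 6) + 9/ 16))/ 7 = 2585/ 784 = 3.30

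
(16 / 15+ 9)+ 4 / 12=52 / 5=10.40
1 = 1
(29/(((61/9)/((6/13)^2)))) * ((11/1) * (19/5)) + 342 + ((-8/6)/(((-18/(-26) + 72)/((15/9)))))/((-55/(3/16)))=488785192009/1285944660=380.10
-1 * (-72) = 72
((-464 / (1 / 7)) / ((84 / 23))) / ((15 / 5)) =-2668 / 9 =-296.44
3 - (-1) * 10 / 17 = 61 / 17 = 3.59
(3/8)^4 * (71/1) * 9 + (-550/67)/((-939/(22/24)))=9775137101/773074944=12.64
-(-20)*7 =140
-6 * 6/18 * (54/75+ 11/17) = -1162/425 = -2.73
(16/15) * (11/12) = 44/45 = 0.98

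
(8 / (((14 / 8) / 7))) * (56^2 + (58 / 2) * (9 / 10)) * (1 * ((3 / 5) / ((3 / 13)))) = 6577168 / 25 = 263086.72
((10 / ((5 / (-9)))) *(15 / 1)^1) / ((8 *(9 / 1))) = -15 / 4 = -3.75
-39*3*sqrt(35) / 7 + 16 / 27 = 16 / 27 -117*sqrt(35) / 7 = -98.29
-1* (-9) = 9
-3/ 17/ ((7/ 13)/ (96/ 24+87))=-29.82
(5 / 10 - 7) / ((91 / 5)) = -5 / 14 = -0.36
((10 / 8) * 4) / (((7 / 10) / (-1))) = -50 / 7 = -7.14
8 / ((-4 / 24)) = -48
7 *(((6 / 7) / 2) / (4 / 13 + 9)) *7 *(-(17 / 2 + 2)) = -5733 / 242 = -23.69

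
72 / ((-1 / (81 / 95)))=-5832 / 95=-61.39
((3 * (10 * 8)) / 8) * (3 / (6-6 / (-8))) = 40 / 3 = 13.33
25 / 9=2.78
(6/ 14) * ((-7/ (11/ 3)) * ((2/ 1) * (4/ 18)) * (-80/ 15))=64/ 33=1.94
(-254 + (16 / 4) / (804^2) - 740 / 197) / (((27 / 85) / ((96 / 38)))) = -2790015423100 / 1360988487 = -2049.99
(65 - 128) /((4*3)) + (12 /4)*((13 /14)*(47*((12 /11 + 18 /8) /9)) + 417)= 113903 /88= 1294.35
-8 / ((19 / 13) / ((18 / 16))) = -117 / 19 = -6.16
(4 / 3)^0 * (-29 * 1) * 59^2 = -100949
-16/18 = -8/9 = -0.89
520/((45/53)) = 5512/9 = 612.44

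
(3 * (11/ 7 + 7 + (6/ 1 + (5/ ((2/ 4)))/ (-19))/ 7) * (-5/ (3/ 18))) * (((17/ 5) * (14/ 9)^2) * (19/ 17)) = -69664/ 9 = -7740.44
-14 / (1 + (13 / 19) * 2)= -266 / 45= -5.91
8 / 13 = 0.62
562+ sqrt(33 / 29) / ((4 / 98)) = 49 * sqrt(957) / 58+ 562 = 588.14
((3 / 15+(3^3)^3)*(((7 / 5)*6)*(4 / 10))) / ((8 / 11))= 11367048 / 125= 90936.38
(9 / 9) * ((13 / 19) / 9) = 13 / 171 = 0.08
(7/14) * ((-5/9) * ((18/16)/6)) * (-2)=5/48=0.10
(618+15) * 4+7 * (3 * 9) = 2721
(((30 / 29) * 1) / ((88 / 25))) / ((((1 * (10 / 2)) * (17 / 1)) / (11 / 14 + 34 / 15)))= 3205 / 303688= 0.01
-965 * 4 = -3860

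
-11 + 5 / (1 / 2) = -1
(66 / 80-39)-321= -14367 / 40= -359.18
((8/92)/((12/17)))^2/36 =289/685584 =0.00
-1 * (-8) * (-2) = -16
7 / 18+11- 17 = -101 / 18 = -5.61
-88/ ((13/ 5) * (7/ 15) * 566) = -3300/ 25753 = -0.13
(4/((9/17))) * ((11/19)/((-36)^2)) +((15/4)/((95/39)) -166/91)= -354596/1260441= -0.28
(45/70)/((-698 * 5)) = -9/48860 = -0.00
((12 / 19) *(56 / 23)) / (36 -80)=-168 / 4807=-0.03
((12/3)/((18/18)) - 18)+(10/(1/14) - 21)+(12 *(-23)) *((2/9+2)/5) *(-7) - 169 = 2384/3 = 794.67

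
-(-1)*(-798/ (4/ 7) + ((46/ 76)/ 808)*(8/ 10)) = -1396.50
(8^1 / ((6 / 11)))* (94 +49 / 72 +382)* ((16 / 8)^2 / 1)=755062 / 27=27965.26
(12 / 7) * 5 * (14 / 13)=120 / 13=9.23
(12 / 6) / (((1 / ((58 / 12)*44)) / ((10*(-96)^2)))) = 39198720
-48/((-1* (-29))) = -48/29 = -1.66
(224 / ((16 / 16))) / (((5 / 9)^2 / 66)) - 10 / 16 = 9579907 / 200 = 47899.54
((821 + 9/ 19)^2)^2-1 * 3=59345668393801933/ 130321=455380701451.05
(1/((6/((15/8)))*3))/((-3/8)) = -5/18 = -0.28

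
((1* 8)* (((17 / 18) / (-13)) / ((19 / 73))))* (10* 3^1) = -49640 / 741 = -66.99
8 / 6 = 4 / 3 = 1.33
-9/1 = -9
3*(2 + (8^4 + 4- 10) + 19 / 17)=208749 / 17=12279.35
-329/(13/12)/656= -987/2132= -0.46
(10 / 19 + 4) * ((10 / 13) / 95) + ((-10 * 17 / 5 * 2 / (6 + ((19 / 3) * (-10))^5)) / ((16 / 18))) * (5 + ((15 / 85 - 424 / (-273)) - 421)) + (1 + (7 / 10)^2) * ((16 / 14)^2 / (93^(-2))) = 3686194890400846679609 / 218998574765471900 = 16832.05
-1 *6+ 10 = 4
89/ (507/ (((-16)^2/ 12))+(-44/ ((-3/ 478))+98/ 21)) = 0.01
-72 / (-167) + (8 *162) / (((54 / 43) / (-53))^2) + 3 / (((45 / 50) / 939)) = 2311504.21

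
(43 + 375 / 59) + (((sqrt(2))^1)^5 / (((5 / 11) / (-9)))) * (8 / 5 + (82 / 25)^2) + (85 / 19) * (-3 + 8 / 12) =130879 / 3363-3058704 * sqrt(2) / 3125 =-1345.29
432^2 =186624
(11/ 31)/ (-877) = -0.00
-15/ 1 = -15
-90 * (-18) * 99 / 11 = 14580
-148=-148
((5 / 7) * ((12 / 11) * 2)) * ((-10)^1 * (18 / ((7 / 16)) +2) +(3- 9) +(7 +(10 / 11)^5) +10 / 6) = -57920128160 / 86806489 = -667.23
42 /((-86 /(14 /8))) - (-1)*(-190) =-32827 /172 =-190.85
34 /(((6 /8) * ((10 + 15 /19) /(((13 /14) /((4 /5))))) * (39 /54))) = 1938 /287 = 6.75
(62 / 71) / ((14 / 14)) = 62 / 71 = 0.87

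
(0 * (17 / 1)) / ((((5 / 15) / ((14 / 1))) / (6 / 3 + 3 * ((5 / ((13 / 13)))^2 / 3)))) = 0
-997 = -997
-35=-35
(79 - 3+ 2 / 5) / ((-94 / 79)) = -64.21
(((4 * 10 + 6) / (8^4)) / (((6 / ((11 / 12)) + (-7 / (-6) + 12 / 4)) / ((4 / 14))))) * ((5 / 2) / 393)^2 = 6325 / 521808623616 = 0.00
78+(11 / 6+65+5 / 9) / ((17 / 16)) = 21638 / 153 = 141.42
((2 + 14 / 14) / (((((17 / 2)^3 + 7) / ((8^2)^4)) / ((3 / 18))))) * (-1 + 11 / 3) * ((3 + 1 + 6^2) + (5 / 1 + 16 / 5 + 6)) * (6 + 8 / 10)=4946728583168 / 372675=13273572.37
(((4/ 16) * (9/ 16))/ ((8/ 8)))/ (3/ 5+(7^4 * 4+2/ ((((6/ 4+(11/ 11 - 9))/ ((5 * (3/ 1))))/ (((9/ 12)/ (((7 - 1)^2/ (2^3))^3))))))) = 47385/ 3236353216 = 0.00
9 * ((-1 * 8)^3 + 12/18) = -4602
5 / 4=1.25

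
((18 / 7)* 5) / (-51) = -30 / 119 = -0.25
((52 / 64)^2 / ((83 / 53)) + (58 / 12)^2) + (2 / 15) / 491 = 23.78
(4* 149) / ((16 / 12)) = 447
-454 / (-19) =454 / 19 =23.89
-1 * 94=-94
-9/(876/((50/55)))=-15/1606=-0.01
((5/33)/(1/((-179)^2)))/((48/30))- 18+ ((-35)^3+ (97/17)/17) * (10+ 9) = -61922019551/76296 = -811602.44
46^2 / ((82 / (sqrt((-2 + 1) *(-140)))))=2116 *sqrt(35) / 41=305.33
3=3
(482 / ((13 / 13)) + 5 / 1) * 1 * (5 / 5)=487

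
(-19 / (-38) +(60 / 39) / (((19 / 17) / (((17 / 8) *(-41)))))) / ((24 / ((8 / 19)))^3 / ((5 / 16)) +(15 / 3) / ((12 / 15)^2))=-2359920 / 11710278151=-0.00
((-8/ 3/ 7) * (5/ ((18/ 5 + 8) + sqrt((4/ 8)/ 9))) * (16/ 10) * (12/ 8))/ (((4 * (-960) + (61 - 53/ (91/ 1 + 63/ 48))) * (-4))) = -8811360/ 337887801137 + 126600 * sqrt(2)/ 337887801137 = -0.00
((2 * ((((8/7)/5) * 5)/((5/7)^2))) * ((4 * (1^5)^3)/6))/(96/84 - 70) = -784/18075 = -0.04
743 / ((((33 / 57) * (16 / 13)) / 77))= 1284647 / 16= 80290.44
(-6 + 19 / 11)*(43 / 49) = -2021 / 539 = -3.75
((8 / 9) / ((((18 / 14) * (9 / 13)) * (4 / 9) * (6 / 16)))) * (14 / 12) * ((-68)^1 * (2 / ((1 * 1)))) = -693056 / 729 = -950.69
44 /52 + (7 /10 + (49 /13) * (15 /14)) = 363 /65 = 5.58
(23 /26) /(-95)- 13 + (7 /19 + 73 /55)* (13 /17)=-1081987 /92378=-11.71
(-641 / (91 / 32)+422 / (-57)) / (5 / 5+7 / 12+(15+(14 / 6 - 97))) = 2.98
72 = 72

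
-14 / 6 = -7 / 3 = -2.33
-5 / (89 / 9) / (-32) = 45 / 2848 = 0.02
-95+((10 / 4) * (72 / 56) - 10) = -1425 / 14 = -101.79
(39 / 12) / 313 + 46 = 57605 / 1252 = 46.01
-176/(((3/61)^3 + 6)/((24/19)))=-319589248/8625449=-37.05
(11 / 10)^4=14641 / 10000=1.46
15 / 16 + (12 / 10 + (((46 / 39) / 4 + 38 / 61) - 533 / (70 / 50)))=-503132377 / 1332240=-377.66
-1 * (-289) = 289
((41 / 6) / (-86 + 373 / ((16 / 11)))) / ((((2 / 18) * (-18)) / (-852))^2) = 6613792 / 909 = 7275.90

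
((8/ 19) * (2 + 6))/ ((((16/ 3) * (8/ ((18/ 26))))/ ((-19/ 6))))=-9/ 52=-0.17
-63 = -63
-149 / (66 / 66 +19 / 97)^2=-1401941 / 13456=-104.19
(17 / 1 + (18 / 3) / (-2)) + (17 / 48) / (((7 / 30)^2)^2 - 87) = 986259511 / 70467599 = 14.00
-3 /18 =-1 /6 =-0.17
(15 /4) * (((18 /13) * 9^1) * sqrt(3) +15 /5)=45 /4 +1215 * sqrt(3) /26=92.19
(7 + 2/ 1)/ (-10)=-9/ 10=-0.90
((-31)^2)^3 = 887503681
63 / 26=2.42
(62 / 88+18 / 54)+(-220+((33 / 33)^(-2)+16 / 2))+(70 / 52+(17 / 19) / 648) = -367290179 / 1760616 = -208.61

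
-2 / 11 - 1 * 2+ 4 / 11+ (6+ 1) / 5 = -23 / 55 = -0.42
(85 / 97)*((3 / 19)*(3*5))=3825 / 1843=2.08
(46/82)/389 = 23/15949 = 0.00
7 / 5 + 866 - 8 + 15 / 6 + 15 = 8769 / 10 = 876.90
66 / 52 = 33 / 26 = 1.27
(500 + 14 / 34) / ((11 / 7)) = 59549 / 187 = 318.44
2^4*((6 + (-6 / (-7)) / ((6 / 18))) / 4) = 240 / 7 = 34.29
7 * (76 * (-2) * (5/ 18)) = -2660/ 9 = -295.56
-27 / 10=-2.70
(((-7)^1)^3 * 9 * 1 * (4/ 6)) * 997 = -2051826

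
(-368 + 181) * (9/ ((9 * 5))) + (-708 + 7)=-3692/ 5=-738.40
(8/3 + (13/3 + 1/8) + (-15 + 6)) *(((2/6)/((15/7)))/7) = -1/24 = -0.04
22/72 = 11/36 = 0.31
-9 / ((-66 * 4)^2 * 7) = -1 / 54208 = -0.00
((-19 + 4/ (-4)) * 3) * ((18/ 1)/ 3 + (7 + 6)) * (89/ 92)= -25365/ 23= -1102.83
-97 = -97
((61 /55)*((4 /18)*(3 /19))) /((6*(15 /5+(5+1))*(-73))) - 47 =-290417056 /6179085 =-47.00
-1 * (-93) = 93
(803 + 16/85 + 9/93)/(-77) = -2116656/202895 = -10.43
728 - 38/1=690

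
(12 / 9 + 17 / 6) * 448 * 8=44800 / 3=14933.33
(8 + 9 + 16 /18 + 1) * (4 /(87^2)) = 680 /68121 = 0.01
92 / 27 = 3.41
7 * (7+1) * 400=22400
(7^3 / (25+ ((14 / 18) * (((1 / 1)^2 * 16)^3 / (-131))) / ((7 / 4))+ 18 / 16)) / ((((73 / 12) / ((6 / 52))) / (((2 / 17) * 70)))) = 4.38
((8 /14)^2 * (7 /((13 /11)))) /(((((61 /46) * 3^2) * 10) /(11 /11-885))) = -275264 /19215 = -14.33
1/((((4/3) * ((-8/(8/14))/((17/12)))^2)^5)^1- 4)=2015993900449/75472111454700307040636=0.00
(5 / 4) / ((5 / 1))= 1 / 4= 0.25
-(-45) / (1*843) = 15 / 281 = 0.05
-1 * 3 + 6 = 3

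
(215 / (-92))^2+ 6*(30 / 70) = 475927 / 59248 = 8.03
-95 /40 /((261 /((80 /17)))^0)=-19 /8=-2.38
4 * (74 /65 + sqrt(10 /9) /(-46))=4.46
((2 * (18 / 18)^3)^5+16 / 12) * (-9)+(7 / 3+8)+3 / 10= -8681 / 30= -289.37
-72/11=-6.55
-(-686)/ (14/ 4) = 196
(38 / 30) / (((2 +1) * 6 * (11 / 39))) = 247 / 990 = 0.25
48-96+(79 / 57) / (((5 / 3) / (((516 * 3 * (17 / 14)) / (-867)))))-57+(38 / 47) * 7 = -53740999 / 531335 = -101.14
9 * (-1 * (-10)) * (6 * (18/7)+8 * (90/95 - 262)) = -24813720/133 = -186569.32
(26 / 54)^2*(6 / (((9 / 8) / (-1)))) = -2704 / 2187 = -1.24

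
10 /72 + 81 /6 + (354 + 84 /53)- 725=-678821 /1908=-355.78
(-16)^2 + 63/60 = 5141/20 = 257.05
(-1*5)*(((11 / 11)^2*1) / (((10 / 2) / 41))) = -41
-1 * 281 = -281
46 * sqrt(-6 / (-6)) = 46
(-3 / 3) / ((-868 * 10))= 0.00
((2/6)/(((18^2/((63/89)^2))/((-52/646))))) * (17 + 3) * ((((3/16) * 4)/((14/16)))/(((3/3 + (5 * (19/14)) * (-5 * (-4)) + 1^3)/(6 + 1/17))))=-0.00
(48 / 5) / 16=0.60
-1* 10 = -10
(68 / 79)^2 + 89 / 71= 883753 / 443111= 1.99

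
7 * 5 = 35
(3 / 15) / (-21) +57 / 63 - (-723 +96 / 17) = 1282073 / 1785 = 718.25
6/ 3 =2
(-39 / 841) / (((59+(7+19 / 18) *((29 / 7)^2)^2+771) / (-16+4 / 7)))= 26004888 / 116416842085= 0.00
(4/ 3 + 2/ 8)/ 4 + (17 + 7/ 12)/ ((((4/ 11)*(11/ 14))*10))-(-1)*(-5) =31/ 20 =1.55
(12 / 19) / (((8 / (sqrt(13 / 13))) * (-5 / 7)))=-21 / 190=-0.11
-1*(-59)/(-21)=-59/21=-2.81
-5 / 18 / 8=-5 / 144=-0.03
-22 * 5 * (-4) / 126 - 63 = -3749 / 63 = -59.51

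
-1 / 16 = -0.06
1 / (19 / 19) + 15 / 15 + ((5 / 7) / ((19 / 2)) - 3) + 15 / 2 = 1749 / 266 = 6.58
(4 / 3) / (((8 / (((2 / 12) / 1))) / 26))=13 / 18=0.72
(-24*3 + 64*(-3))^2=69696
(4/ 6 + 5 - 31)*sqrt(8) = -152*sqrt(2)/ 3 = -71.65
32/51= 0.63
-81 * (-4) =324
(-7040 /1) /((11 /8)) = -5120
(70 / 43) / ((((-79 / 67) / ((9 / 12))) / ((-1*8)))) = 28140 / 3397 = 8.28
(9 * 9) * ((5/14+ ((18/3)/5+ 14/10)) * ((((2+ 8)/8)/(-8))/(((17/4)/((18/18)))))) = -16767/1904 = -8.81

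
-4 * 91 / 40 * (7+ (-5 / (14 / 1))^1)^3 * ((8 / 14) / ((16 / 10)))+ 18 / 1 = -10259073 / 10976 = -934.68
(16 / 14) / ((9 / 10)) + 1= 143 / 63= 2.27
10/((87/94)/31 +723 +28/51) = 1486140/107533951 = 0.01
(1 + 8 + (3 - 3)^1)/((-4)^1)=-9/4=-2.25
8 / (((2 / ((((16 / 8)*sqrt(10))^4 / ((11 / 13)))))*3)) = 2521.21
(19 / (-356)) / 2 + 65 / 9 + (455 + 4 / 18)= 2963173 / 6408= 462.42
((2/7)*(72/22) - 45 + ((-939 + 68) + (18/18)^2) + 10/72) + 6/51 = -43062307/47124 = -913.81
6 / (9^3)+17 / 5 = 4141 / 1215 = 3.41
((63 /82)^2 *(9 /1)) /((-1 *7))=-5103 /6724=-0.76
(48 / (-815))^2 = 2304 / 664225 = 0.00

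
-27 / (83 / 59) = -1593 / 83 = -19.19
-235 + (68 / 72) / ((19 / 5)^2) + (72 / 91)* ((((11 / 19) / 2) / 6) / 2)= -138909769 / 591318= -234.92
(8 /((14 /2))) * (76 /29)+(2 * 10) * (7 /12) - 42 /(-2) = 21718 /609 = 35.66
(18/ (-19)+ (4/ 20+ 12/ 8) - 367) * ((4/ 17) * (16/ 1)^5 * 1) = -90361929.55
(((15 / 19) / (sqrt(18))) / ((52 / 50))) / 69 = 125 * sqrt(2) / 68172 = 0.00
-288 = -288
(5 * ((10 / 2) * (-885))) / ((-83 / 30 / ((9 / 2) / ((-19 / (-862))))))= 2574686250 / 1577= 1632648.22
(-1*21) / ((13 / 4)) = -84 / 13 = -6.46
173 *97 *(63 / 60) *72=1268643.60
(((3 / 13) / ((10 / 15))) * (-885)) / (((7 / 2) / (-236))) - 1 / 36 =67670549 / 3276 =20656.46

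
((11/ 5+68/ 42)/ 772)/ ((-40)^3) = -401/ 5187840000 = -0.00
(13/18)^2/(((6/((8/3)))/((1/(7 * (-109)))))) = -0.00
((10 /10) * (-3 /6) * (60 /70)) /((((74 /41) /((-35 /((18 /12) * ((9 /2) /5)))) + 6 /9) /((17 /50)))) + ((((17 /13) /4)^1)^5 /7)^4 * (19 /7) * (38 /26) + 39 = 4548021913116622280541636063127712142987929087 /117350310028304716173375844598258881053851648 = 38.76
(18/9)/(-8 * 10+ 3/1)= -2/77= -0.03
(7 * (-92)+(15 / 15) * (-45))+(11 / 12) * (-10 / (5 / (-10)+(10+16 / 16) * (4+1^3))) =-225358 / 327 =-689.17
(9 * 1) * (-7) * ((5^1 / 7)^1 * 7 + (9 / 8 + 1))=-3591 / 8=-448.88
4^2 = 16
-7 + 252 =245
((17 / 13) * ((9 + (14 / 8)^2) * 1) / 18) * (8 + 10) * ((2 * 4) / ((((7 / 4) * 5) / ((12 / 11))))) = 78744 / 5005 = 15.73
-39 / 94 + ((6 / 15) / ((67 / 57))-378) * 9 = -107045601 / 31490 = -3399.35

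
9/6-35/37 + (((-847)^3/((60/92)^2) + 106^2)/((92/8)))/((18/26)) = -618454214973733/3446550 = -179441532.83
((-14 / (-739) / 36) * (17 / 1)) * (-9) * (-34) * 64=129472 / 739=175.20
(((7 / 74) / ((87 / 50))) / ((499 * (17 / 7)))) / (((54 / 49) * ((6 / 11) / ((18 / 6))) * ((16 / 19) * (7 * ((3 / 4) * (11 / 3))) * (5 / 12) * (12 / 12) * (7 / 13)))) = 60515 / 983043972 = 0.00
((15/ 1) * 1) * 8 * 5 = 600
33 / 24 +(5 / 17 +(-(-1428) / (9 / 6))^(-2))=1512729 / 906304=1.67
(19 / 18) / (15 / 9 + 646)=19 / 11658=0.00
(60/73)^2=3600/5329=0.68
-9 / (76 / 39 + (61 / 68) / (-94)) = -2243592 / 483413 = -4.64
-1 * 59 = -59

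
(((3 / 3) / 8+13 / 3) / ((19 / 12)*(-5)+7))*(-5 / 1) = 535 / 22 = 24.32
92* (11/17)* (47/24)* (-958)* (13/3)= -74045257/153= -483955.93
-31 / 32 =-0.97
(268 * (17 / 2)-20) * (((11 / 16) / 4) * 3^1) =37257 / 32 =1164.28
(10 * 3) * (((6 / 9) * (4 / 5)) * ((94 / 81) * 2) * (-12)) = -12032 / 27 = -445.63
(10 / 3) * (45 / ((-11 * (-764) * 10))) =15 / 8404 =0.00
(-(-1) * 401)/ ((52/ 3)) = 1203/ 52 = 23.13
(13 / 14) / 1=13 / 14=0.93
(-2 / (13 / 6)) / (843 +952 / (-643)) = -7716 / 7034261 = -0.00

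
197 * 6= 1182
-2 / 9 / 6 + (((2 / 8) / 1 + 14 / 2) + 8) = 1643 / 108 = 15.21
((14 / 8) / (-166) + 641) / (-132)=-425617 / 87648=-4.86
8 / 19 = 0.42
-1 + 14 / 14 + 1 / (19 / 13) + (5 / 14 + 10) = 2937 / 266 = 11.04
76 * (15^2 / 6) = 2850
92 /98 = 46 /49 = 0.94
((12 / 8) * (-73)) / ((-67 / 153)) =33507 / 134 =250.05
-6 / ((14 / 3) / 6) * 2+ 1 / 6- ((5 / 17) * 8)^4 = -161056961 / 3507882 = -45.91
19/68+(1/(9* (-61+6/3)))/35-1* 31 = -38824133/1263780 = -30.72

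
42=42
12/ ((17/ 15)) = 180/ 17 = 10.59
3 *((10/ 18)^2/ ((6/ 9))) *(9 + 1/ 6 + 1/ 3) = 475/ 36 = 13.19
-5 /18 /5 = -1 /18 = -0.06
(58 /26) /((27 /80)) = 2320 /351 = 6.61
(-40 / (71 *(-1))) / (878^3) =5 / 6006920849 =0.00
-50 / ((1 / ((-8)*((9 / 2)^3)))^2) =-26572050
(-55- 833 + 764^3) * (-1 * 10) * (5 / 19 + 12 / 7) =-1172829711280 / 133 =-8818268505.86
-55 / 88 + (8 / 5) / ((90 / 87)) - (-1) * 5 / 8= 116 / 75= 1.55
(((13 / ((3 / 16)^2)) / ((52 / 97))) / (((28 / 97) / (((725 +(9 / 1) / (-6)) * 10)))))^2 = 1186325794056505600 / 3969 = 298897907295667.83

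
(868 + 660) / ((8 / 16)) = 3056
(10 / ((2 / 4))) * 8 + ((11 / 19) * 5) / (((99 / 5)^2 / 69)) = 160.51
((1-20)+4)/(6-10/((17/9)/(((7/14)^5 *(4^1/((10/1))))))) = -680/269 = -2.53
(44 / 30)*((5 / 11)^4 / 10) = 25 / 3993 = 0.01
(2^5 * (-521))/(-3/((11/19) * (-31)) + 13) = -2842576/2245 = -1266.18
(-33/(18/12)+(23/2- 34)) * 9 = -801/2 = -400.50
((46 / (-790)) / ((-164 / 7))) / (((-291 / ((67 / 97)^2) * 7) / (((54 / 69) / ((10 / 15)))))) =-40401 / 59122956940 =-0.00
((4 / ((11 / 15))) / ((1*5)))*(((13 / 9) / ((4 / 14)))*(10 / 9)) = 1820 / 297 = 6.13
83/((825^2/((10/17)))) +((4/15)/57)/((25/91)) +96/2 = 703744634/14656125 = 48.02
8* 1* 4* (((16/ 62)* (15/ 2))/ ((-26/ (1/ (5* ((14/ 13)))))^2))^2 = 18/ 57684025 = 0.00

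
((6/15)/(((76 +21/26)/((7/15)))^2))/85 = 0.00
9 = 9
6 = 6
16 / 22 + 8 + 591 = 6597 / 11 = 599.73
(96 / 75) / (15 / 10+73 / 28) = 896 / 2875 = 0.31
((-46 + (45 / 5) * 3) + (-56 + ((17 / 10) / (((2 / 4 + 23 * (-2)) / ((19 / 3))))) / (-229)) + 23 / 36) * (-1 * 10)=278926139 / 375102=743.60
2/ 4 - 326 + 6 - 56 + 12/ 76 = -375.34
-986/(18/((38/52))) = -9367/234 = -40.03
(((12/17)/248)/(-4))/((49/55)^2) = -9075/10122616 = -0.00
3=3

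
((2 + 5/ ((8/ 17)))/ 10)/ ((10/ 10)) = 101/ 80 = 1.26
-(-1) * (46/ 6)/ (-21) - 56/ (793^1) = -21767/ 49959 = -0.44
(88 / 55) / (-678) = -4 / 1695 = -0.00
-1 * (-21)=21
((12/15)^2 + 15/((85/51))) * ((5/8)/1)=241/40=6.02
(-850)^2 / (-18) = -40138.89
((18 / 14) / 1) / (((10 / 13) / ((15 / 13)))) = 27 / 14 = 1.93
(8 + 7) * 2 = 30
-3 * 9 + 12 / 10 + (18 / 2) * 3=6 / 5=1.20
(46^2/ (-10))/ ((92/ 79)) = -1817/ 10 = -181.70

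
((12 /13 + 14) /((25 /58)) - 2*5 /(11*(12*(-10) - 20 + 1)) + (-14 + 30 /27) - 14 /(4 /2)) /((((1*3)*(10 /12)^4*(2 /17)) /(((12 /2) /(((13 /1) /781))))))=11457153436176 /367046875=31214.41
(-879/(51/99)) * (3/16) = -87021/272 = -319.93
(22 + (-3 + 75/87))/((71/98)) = 56448/2059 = 27.42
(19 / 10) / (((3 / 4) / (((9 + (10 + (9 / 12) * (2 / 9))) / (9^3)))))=437 / 6561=0.07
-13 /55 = -0.24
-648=-648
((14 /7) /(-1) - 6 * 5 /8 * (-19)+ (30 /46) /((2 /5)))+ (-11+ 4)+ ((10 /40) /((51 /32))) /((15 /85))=53629 /828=64.77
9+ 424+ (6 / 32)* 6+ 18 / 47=163375 / 376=434.51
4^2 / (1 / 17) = 272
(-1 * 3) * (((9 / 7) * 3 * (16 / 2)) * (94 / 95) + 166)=-392082 / 665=-589.60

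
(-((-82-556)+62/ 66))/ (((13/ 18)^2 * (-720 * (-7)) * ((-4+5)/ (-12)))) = -189207/ 65065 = -2.91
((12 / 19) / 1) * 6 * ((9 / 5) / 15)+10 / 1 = 4966 / 475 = 10.45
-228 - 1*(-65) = -163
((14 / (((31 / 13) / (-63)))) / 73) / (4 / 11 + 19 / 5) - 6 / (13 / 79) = -253837788 / 6736951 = -37.68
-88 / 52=-22 / 13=-1.69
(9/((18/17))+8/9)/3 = 169/54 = 3.13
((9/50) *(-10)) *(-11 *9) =891/5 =178.20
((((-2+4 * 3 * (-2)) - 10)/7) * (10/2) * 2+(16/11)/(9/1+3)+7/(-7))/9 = -12083/2079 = -5.81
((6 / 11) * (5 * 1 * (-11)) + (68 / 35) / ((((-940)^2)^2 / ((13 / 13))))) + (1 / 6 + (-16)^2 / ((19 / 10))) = 40849273555300969 / 389398543800000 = 104.90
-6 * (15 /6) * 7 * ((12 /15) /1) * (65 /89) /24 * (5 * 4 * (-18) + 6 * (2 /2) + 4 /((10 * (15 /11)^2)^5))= 464405389729538111309 /513218847656250000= 904.89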